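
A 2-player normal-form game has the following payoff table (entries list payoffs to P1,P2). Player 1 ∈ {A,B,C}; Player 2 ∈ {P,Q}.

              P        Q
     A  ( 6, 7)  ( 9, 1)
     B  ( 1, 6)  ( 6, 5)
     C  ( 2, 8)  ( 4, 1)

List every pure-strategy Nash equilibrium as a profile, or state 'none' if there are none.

(A,P): NE
(A,Q): not NE [P2→P gives 7>1]
(B,P): not NE [P1→A gives 6>1]
(B,Q): not NE [P1→A gives 9>6; P2→P gives 6>5]
(C,P): not NE [P1→A gives 6>2]
(C,Q): not NE [P1→A gives 9>4; P2→P gives 8>1]

NE set: (A,P)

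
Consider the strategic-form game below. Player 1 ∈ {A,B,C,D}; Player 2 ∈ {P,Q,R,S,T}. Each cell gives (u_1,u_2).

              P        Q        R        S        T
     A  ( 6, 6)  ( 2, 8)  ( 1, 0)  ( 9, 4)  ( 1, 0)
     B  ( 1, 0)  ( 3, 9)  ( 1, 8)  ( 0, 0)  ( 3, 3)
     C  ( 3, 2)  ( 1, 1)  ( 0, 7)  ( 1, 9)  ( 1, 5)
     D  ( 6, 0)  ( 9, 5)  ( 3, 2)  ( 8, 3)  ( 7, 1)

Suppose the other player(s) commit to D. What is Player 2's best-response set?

u_2(P vs D) = 0
u_2(Q vs D) = 5
u_2(R vs D) = 2
u_2(S vs D) = 3
u_2(T vs D) = 1
max payoff 5 at {Q}

P2 best: {Q}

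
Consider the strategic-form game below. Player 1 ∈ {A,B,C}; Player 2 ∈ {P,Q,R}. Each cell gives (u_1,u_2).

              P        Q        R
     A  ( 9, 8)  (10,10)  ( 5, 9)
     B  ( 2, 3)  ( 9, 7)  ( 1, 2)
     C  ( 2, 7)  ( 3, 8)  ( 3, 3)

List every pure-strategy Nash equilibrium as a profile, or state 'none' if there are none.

(A,P): not NE [P2→Q gives 10>8]
(A,Q): NE
(A,R): not NE [P2→Q gives 10>9]
(B,P): not NE [P1→A gives 9>2; P2→Q gives 7>3]
(B,Q): not NE [P1→A gives 10>9]
(B,R): not NE [P1→A gives 5>1; P2→Q gives 7>2]
(C,P): not NE [P1→A gives 9>2; P2→Q gives 8>7]
(C,Q): not NE [P1→A gives 10>3]
(C,R): not NE [P1→A gives 5>3; P2→Q gives 8>3]

PSNE = {(A,Q)}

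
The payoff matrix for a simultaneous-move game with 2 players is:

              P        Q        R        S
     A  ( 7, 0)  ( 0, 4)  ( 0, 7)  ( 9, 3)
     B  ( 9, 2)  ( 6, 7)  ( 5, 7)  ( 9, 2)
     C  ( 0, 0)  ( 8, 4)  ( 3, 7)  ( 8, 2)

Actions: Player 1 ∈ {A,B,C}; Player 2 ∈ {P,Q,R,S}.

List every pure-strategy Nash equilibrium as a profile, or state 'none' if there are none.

PSNE = {(B,R)}

(A,P): not NE [P1→B gives 9>7; P2→R gives 7>0]
(A,Q): not NE [P1→C gives 8>0; P2→R gives 7>4]
(A,R): not NE [P1→B gives 5>0]
(A,S): not NE [P2→R gives 7>3]
(B,P): not NE [P2→R gives 7>2]
(B,Q): not NE [P1→C gives 8>6]
(B,R): NE
(B,S): not NE [P2→R gives 7>2]
(C,P): not NE [P1→B gives 9>0; P2→R gives 7>0]
(C,Q): not NE [P2→R gives 7>4]
(C,R): not NE [P1→B gives 5>3]
(C,S): not NE [P1→B gives 9>8; P2→R gives 7>2]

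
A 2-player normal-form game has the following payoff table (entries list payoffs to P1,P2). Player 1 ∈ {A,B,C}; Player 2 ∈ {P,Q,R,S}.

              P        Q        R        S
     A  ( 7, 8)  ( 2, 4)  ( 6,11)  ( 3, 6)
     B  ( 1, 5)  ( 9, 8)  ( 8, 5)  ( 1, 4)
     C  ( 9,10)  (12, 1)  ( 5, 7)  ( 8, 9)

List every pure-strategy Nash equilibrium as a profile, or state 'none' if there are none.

(A,P): not NE [P1→C gives 9>7; P2→R gives 11>8]
(A,Q): not NE [P1→C gives 12>2; P2→R gives 11>4]
(A,R): not NE [P1→B gives 8>6]
(A,S): not NE [P1→C gives 8>3; P2→R gives 11>6]
(B,P): not NE [P1→C gives 9>1; P2→Q gives 8>5]
(B,Q): not NE [P1→C gives 12>9]
(B,R): not NE [P2→Q gives 8>5]
(B,S): not NE [P1→C gives 8>1; P2→Q gives 8>4]
(C,P): NE
(C,Q): not NE [P2→P gives 10>1]
(C,R): not NE [P1→B gives 8>5; P2→P gives 10>7]
(C,S): not NE [P2→P gives 10>9]

NE set: (C,P)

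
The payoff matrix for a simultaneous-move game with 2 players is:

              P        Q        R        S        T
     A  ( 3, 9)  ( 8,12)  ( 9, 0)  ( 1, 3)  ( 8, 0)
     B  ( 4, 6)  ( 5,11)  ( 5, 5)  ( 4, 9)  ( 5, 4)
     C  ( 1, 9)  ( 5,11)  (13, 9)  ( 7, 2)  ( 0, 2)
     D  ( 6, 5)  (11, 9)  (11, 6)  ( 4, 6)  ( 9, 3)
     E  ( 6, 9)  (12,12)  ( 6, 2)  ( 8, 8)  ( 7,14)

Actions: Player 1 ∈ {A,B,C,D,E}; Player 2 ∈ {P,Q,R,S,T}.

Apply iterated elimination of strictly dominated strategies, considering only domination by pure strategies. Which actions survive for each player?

P1 drop A (D beats it: P:6>3 Q:11>8 R:11>9 S:4>1 T:9>8)
P1 drop B (E beats it: P:6>4 Q:12>5 R:6>5 S:8>4 T:7>5)
P2 drop P (Q beats it: C:11>9 D:9>5 E:12>9)
P2 drop R (Q beats it: C:11>9 D:9>6 E:12>2)
P1 drop C (E beats it: Q:12>5 S:8>7 T:7>0)
P2 drop S (Q beats it: D:9>6 E:12>8)
P1→{D,E} P2→{Q,T}

IESDS → P1:{D,E} P2:{Q,T}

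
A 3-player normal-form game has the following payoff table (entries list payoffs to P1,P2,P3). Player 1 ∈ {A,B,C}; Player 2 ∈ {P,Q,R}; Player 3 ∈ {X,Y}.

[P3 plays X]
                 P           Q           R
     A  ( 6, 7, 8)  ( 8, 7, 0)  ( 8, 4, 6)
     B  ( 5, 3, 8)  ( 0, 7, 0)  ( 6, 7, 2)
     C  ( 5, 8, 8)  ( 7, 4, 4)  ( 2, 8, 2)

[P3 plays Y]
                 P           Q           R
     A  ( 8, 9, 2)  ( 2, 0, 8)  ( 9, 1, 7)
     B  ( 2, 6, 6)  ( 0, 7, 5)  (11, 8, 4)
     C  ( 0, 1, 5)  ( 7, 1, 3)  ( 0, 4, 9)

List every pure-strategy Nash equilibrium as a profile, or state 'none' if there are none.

(A,P,X): NE
(A,P,Y): not NE [P3→X gives 8>2]
(A,Q,X): not NE [P3→Y gives 8>0]
(A,Q,Y): not NE [P1→C gives 7>2; P2→P gives 9>0]
(A,R,X): not NE [P2→Q gives 7>4; P3→Y gives 7>6]
(A,R,Y): not NE [P1→B gives 11>9; P2→P gives 9>1]
(B,P,X): not NE [P1→A gives 6>5; P2→R gives 7>3]
(B,P,Y): not NE [P1→A gives 8>2; P2→R gives 8>6; P3→X gives 8>6]
(B,Q,X): not NE [P1→A gives 8>0; P3→Y gives 5>0]
(B,Q,Y): not NE [P1→C gives 7>0; P2→R gives 8>7]
(B,R,X): not NE [P1→A gives 8>6; P3→Y gives 4>2]
(B,R,Y): NE
(C,P,X): not NE [P1→A gives 6>5]
(C,P,Y): not NE [P1→A gives 8>0; P2→R gives 4>1; P3→X gives 8>5]
(C,Q,X): not NE [P1→A gives 8>7; P2→R gives 8>4]
(C,Q,Y): not NE [P2→R gives 4>1; P3→X gives 4>3]
(C,R,X): not NE [P1→A gives 8>2; P3→Y gives 9>2]
(C,R,Y): not NE [P1→B gives 11>0]

PSNE = {(A,P,X), (B,R,Y)}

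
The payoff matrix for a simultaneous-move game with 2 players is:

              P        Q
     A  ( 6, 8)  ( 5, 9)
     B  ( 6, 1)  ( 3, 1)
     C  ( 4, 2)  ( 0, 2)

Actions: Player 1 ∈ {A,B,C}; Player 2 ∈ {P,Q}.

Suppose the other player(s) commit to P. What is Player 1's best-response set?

u_1(A vs P) = 6
u_1(B vs P) = 6
u_1(C vs P) = 4
max payoff 6 at {A,B}

P1 best: {A,B}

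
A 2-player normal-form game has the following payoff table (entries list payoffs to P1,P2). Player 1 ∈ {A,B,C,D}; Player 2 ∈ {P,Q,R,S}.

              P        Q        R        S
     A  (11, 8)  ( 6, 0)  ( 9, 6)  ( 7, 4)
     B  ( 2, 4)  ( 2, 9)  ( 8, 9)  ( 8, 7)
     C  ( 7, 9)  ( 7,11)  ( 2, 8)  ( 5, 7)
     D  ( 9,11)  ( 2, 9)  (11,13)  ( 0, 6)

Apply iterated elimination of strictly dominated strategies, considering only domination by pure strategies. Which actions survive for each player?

Remaining: P1:{A,C,D} P2:{P,Q,R}

P2 drop S (R beats it: A:6>4 B:9>7 C:8>7 D:13>6)
P1 drop B (A beats it: P:11>2 Q:6>2 R:9>8)
P1→{A,C,D} P2→{P,Q,R}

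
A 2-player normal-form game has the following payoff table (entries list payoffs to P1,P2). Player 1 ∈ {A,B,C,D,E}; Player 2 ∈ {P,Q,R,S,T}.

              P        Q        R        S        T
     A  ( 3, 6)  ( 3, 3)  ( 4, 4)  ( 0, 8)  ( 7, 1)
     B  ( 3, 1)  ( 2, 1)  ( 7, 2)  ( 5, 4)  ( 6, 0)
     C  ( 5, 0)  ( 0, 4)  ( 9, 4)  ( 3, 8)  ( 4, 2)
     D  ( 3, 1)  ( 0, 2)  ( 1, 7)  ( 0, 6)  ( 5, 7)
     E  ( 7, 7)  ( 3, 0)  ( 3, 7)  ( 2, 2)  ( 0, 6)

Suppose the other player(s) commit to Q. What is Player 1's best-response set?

u_1(A vs Q) = 3
u_1(B vs Q) = 2
u_1(C vs Q) = 0
u_1(D vs Q) = 0
u_1(E vs Q) = 3
max payoff 3 at {A,E}

BR_1 = {A,E}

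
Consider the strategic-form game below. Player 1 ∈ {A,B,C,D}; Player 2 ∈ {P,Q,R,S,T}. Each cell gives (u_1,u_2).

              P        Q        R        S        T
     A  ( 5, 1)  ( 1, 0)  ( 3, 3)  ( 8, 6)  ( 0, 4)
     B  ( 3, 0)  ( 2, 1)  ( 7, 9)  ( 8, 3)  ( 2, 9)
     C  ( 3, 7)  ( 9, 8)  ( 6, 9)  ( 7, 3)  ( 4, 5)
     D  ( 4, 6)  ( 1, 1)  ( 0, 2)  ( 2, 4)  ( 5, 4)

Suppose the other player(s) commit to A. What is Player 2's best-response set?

P2 best: {S}

u_2(P vs A) = 1
u_2(Q vs A) = 0
u_2(R vs A) = 3
u_2(S vs A) = 6
u_2(T vs A) = 4
max payoff 6 at {S}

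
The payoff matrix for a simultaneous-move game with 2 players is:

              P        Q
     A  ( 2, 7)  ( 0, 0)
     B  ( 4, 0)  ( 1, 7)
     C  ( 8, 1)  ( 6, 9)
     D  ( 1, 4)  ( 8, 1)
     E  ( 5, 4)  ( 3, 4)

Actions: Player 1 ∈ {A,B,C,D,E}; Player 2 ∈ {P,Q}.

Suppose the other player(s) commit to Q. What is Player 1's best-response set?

P1 best: {D}

u_1(A vs Q) = 0
u_1(B vs Q) = 1
u_1(C vs Q) = 6
u_1(D vs Q) = 8
u_1(E vs Q) = 3
max payoff 8 at {D}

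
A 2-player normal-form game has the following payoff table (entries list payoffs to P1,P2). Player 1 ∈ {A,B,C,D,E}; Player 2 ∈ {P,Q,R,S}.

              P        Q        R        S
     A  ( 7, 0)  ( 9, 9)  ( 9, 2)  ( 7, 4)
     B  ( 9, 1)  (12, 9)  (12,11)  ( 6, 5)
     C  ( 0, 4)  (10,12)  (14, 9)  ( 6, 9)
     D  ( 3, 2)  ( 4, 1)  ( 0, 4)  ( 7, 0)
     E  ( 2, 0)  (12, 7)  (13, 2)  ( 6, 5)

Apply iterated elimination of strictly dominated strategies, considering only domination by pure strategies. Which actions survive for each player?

IESDS → P1:{B,C,E} P2:{Q,R}

P2 drop P (R beats it: A:2>0 B:11>1 C:9>4 D:4>2 E:2>0)
P2 drop S (Q beats it: A:9>4 B:9>5 C:12>9 D:1>0 E:7>5)
P1 drop A (B beats it: Q:12>9 R:12>9)
P1 drop D (B beats it: Q:12>4 R:12>0)
P1→{B,C,E} P2→{Q,R}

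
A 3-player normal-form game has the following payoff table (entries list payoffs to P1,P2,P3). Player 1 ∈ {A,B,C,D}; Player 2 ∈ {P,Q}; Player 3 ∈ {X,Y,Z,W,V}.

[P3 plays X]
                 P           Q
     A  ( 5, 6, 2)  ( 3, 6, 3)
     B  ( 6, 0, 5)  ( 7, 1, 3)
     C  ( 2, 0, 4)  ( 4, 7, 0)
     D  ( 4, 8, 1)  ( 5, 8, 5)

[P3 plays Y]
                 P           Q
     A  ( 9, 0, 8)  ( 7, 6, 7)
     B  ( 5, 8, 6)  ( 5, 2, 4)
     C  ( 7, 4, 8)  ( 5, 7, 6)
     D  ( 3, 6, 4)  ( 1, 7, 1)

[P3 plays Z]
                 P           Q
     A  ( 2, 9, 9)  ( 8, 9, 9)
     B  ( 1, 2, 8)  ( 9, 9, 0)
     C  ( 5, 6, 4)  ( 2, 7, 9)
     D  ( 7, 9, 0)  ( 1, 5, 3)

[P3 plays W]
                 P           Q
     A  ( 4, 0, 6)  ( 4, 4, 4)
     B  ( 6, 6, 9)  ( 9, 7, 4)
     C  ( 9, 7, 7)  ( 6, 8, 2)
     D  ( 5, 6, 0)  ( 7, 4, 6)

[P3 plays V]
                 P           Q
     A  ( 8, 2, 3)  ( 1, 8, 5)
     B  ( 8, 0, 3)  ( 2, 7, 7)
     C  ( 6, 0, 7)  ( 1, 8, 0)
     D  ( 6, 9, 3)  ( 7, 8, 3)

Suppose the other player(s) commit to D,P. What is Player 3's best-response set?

u_3(X vs D,P) = 1
u_3(Y vs D,P) = 4
u_3(Z vs D,P) = 0
u_3(W vs D,P) = 0
u_3(V vs D,P) = 3
max payoff 4 at {Y}

BR_3 = {Y}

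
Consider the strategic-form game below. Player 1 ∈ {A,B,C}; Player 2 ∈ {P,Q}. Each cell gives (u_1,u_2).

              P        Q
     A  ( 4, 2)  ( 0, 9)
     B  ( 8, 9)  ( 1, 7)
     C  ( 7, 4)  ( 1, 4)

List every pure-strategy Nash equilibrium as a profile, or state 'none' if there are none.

(A,P): not NE [P1→B gives 8>4; P2→Q gives 9>2]
(A,Q): not NE [P1→C gives 1>0]
(B,P): NE
(B,Q): not NE [P2→P gives 9>7]
(C,P): not NE [P1→B gives 8>7]
(C,Q): NE

NE set: (B,P), (C,Q)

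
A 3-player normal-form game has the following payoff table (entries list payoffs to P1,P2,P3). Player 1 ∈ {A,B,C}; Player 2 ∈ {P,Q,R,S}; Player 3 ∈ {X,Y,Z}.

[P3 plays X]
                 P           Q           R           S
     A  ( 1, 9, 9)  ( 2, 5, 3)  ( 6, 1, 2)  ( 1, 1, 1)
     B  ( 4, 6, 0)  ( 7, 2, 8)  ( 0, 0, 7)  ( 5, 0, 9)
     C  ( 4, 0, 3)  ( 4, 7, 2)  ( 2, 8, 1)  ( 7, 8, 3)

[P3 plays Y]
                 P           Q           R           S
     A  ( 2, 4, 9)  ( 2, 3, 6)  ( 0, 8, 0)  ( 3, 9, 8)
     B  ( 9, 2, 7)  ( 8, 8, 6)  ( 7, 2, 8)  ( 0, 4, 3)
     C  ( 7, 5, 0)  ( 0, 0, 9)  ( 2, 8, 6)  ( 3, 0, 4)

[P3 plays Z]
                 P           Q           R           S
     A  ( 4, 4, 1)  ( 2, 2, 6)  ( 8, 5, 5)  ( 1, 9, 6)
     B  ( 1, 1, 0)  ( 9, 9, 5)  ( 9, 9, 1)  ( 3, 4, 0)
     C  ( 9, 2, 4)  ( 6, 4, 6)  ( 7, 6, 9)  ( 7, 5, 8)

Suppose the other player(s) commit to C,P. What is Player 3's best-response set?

u_3(X vs C,P) = 3
u_3(Y vs C,P) = 0
u_3(Z vs C,P) = 4
max payoff 4 at {Z}

P3 best: {Z}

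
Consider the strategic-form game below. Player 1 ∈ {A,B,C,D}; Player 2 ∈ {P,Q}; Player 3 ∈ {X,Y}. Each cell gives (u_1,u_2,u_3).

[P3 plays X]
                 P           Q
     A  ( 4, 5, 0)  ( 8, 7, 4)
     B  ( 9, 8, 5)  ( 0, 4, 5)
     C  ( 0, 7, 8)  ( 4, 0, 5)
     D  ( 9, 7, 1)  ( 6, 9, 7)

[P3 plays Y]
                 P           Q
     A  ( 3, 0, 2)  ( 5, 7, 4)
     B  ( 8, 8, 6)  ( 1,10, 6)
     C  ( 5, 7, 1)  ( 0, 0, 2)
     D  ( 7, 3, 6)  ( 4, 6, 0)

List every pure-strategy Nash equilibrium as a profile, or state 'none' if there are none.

(A,P,X): not NE [P1→D gives 9>4; P2→Q gives 7>5; P3→Y gives 2>0]
(A,P,Y): not NE [P1→B gives 8>3; P2→Q gives 7>0]
(A,Q,X): NE
(A,Q,Y): NE
(B,P,X): not NE [P3→Y gives 6>5]
(B,P,Y): not NE [P2→Q gives 10>8]
(B,Q,X): not NE [P1→A gives 8>0; P2→P gives 8>4; P3→Y gives 6>5]
(B,Q,Y): not NE [P1→A gives 5>1]
(C,P,X): not NE [P1→D gives 9>0]
(C,P,Y): not NE [P1→B gives 8>5; P3→X gives 8>1]
(C,Q,X): not NE [P1→A gives 8>4; P2→P gives 7>0]
(C,Q,Y): not NE [P1→A gives 5>0; P2→P gives 7>0; P3→X gives 5>2]
(D,P,X): not NE [P2→Q gives 9>7; P3→Y gives 6>1]
(D,P,Y): not NE [P1→B gives 8>7; P2→Q gives 6>3]
(D,Q,X): not NE [P1→A gives 8>6]
(D,Q,Y): not NE [P1→A gives 5>4; P3→X gives 7>0]

NE set: (A,Q,X), (A,Q,Y)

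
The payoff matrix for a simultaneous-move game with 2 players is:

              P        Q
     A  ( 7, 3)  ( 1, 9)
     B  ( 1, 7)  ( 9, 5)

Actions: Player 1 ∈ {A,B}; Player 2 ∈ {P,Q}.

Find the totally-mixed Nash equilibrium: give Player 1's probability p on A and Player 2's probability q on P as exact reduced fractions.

(p,q) = (1/4, 4/7)

P1 indiff ⇒ q·7+(1-q)·1 = q·1+(1-q)·9 ⇒ q(6) = (1-q)(8) ⇒ q = 4/7
P2 indiff ⇒ p·3+(1-p)·7 = p·9+(1-p)·5 ⇒ p(-6) = (1-p)(-2) ⇒ p = 1/4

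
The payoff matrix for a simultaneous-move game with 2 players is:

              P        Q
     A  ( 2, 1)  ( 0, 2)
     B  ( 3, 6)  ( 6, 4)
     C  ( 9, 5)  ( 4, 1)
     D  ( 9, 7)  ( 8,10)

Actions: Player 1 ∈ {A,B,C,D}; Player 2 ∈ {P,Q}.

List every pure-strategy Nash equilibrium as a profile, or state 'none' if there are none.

PSNE = {(C,P), (D,Q)}

(A,P): not NE [P1→D gives 9>2; P2→Q gives 2>1]
(A,Q): not NE [P1→D gives 8>0]
(B,P): not NE [P1→D gives 9>3]
(B,Q): not NE [P1→D gives 8>6; P2→P gives 6>4]
(C,P): NE
(C,Q): not NE [P1→D gives 8>4; P2→P gives 5>1]
(D,P): not NE [P2→Q gives 10>7]
(D,Q): NE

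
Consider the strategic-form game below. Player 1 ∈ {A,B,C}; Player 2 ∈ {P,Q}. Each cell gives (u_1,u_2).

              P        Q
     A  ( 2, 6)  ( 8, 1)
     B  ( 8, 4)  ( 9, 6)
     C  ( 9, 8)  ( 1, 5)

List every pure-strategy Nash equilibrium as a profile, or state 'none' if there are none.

(A,P): not NE [P1→C gives 9>2]
(A,Q): not NE [P1→B gives 9>8; P2→P gives 6>1]
(B,P): not NE [P1→C gives 9>8; P2→Q gives 6>4]
(B,Q): NE
(C,P): NE
(C,Q): not NE [P1→B gives 9>1; P2→P gives 8>5]

NE set: (B,Q), (C,P)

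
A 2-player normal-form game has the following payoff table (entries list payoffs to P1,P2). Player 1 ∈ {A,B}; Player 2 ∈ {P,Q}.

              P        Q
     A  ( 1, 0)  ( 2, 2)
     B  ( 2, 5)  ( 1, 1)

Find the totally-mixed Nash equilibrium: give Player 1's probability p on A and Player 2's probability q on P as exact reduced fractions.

P1 indiff ⇒ q·1+(1-q)·2 = q·2+(1-q)·1 ⇒ q(-1) = (1-q)(-1) ⇒ q = 1/2
P2 indiff ⇒ p·0+(1-p)·5 = p·2+(1-p)·1 ⇒ p(-2) = (1-p)(-4) ⇒ p = 2/3

(p,q) = (2/3, 1/2)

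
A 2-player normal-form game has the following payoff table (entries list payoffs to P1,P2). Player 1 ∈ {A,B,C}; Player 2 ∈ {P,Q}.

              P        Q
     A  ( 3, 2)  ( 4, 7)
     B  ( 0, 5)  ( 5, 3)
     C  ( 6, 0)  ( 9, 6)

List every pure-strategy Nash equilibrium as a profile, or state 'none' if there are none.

(A,P): not NE [P1→C gives 6>3; P2→Q gives 7>2]
(A,Q): not NE [P1→C gives 9>4]
(B,P): not NE [P1→C gives 6>0]
(B,Q): not NE [P1→C gives 9>5; P2→P gives 5>3]
(C,P): not NE [P2→Q gives 6>0]
(C,Q): NE

NE set: (C,Q)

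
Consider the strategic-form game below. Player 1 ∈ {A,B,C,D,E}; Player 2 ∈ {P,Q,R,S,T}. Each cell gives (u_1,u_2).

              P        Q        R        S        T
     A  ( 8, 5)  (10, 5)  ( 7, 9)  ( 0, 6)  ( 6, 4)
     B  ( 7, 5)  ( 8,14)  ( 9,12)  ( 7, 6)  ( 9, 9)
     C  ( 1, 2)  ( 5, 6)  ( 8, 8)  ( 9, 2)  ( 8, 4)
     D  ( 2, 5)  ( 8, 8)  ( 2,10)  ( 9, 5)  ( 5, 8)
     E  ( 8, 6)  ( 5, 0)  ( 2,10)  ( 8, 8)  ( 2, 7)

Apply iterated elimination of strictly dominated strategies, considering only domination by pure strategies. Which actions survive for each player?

IESDS → P1:{A,B} P2:{Q,R}

P2 drop P (R beats it: A:9>5 B:12>5 C:8>2 D:10>5 E:10>6)
P2 drop S (R beats it: A:9>6 B:12>6 C:8>2 D:10>5 E:10>8)
P1 drop C (B beats it: Q:8>5 R:9>8 T:9>8)
P1 drop D (A beats it: Q:10>8 R:7>2 T:6>5)
P1 drop E (A beats it: Q:10>5 R:7>2 T:6>2)
P2 drop T (Q beats it: A:5>4 B:14>9)
P1→{A,B} P2→{Q,R}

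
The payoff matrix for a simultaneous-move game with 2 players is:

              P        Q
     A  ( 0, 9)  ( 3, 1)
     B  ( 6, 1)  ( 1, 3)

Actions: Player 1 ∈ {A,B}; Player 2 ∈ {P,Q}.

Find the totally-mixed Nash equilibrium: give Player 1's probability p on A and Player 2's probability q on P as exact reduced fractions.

P1 indiff ⇒ q·0+(1-q)·3 = q·6+(1-q)·1 ⇒ q(-6) = (1-q)(-2) ⇒ q = 1/4
P2 indiff ⇒ p·9+(1-p)·1 = p·1+(1-p)·3 ⇒ p(8) = (1-p)(2) ⇒ p = 1/5

(p,q) = (1/5, 1/4)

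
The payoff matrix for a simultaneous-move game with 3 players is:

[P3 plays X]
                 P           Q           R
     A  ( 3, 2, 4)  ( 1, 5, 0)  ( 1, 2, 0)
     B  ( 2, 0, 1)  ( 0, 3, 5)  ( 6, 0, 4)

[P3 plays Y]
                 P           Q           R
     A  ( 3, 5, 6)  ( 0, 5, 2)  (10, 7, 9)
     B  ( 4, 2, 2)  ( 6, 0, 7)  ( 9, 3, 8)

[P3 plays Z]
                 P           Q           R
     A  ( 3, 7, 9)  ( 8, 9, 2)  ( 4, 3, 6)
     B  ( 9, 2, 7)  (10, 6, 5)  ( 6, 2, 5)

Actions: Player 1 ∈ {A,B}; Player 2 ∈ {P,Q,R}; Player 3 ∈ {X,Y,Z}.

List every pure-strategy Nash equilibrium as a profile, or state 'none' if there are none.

PSNE = {(A,R,Y)}

(A,P,X): not NE [P2→Q gives 5>2; P3→Z gives 9>4]
(A,P,Y): not NE [P1→B gives 4>3; P2→R gives 7>5; P3→Z gives 9>6]
(A,P,Z): not NE [P1→B gives 9>3; P2→Q gives 9>7]
(A,Q,X): not NE [P3→Z gives 2>0]
(A,Q,Y): not NE [P1→B gives 6>0; P2→R gives 7>5]
(A,Q,Z): not NE [P1→B gives 10>8]
(A,R,X): not NE [P1→B gives 6>1; P2→Q gives 5>2; P3→Y gives 9>0]
(A,R,Y): NE
(A,R,Z): not NE [P1→B gives 6>4; P2→Q gives 9>3; P3→Y gives 9>6]
(B,P,X): not NE [P1→A gives 3>2; P2→Q gives 3>0; P3→Z gives 7>1]
(B,P,Y): not NE [P2→R gives 3>2; P3→Z gives 7>2]
(B,P,Z): not NE [P2→Q gives 6>2]
(B,Q,X): not NE [P1→A gives 1>0; P3→Y gives 7>5]
(B,Q,Y): not NE [P2→R gives 3>0]
(B,Q,Z): not NE [P3→Y gives 7>5]
(B,R,X): not NE [P2→Q gives 3>0; P3→Y gives 8>4]
(B,R,Y): not NE [P1→A gives 10>9]
(B,R,Z): not NE [P2→Q gives 6>2; P3→Y gives 8>5]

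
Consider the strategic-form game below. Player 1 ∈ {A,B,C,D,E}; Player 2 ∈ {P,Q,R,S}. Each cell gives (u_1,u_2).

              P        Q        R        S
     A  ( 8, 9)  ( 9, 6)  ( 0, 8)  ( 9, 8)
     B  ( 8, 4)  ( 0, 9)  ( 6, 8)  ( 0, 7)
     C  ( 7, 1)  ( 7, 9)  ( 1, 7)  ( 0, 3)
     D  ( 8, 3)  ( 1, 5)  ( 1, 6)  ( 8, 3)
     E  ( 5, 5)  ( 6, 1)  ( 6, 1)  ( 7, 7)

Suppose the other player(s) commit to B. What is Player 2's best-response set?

argmax u_2 = {Q}

u_2(P vs B) = 4
u_2(Q vs B) = 9
u_2(R vs B) = 8
u_2(S vs B) = 7
max payoff 9 at {Q}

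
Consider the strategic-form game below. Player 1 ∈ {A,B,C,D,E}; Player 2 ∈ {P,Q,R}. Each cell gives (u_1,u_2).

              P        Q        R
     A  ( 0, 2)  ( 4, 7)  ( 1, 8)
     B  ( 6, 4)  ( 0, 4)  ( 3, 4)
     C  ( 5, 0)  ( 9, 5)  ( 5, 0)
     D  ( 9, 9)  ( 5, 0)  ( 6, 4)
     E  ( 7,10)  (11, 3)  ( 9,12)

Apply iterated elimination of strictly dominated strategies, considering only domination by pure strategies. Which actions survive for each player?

P1 drop A (C beats it: P:5>0 Q:9>4 R:5>1)
P1 drop B (D beats it: P:9>6 Q:5>0 R:6>3)
P1 drop C (E beats it: P:7>5 Q:11>9 R:9>5)
P2 drop Q (P beats it: D:9>0 E:10>3)
P1→{D,E} P2→{P,R}

IESDS → P1:{D,E} P2:{P,R}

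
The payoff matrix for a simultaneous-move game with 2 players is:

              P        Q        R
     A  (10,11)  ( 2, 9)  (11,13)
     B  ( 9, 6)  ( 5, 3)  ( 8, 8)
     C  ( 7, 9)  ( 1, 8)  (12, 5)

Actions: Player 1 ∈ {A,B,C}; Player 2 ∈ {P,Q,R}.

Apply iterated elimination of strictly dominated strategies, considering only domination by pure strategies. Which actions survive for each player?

P2 drop Q (P beats it: A:11>9 B:6>3 C:9>8)
P1 drop B (A beats it: P:10>9 R:11>8)
P1→{A,C} P2→{P,R}

IESDS → P1:{A,C} P2:{P,R}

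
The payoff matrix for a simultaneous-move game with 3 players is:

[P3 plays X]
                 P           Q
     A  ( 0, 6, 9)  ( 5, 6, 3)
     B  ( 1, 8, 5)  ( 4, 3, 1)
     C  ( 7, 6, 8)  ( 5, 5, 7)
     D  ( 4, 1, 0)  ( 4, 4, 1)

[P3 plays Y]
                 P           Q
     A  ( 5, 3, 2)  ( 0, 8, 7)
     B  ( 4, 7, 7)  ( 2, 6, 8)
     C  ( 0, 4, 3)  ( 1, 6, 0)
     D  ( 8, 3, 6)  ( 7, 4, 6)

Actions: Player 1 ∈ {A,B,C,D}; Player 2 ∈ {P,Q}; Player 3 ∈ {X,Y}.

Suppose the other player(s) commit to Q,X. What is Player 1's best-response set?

u_1(A vs Q,X) = 5
u_1(B vs Q,X) = 4
u_1(C vs Q,X) = 5
u_1(D vs Q,X) = 4
max payoff 5 at {A,C}

P1 best: {A,C}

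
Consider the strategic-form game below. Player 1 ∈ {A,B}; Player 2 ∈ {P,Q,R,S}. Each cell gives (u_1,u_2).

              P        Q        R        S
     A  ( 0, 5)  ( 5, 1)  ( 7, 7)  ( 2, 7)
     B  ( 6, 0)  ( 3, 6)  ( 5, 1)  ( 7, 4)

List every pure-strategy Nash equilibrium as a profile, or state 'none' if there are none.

Nash profiles: (A,R)

(A,P): not NE [P1→B gives 6>0; P2→S gives 7>5]
(A,Q): not NE [P2→S gives 7>1]
(A,R): NE
(A,S): not NE [P1→B gives 7>2]
(B,P): not NE [P2→Q gives 6>0]
(B,Q): not NE [P1→A gives 5>3]
(B,R): not NE [P1→A gives 7>5; P2→Q gives 6>1]
(B,S): not NE [P2→Q gives 6>4]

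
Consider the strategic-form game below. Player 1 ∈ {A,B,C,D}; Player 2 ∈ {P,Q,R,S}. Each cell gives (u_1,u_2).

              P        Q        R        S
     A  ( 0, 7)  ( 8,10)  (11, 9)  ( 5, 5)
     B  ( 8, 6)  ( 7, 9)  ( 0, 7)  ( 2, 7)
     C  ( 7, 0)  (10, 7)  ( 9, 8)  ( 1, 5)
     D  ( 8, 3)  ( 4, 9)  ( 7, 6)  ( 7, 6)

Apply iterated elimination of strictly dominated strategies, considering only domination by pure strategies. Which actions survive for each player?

P2 drop P (Q beats it: A:10>7 B:9>6 C:7>0 D:9>3)
P1 drop B (A beats it: Q:8>7 R:11>0 S:5>2)
P2 drop S (Q beats it: A:10>5 C:7>5 D:9>6)
P1 drop D (A beats it: Q:8>4 R:11>7)
P1→{A,C} P2→{Q,R}

Survivors P1:{A,C} P2:{Q,R}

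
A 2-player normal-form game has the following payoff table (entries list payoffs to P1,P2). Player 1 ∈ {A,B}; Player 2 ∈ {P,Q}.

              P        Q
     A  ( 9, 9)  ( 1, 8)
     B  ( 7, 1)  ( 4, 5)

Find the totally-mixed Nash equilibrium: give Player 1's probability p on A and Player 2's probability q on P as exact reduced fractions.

P1 indiff ⇒ q·9+(1-q)·1 = q·7+(1-q)·4 ⇒ q(2) = (1-q)(3) ⇒ q = 3/5
P2 indiff ⇒ p·9+(1-p)·1 = p·8+(1-p)·5 ⇒ p(1) = (1-p)(4) ⇒ p = 4/5

p=4/5, q=3/5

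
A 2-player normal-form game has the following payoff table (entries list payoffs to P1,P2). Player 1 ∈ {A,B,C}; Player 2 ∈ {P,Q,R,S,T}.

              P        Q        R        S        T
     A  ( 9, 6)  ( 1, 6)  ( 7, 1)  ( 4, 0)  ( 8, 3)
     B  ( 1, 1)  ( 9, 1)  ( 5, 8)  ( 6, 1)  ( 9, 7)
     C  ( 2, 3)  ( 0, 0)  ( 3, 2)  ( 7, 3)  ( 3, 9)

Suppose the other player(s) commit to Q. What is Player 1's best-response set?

BR_1 = {B}

u_1(A vs Q) = 1
u_1(B vs Q) = 9
u_1(C vs Q) = 0
max payoff 9 at {B}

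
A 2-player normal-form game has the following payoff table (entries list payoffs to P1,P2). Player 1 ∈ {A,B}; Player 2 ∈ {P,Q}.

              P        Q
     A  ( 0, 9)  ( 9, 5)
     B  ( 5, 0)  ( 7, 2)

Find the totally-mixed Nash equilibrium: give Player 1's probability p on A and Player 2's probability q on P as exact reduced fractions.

P1 indiff ⇒ q·0+(1-q)·9 = q·5+(1-q)·7 ⇒ q(-5) = (1-q)(-2) ⇒ q = 2/7
P2 indiff ⇒ p·9+(1-p)·0 = p·5+(1-p)·2 ⇒ p(4) = (1-p)(2) ⇒ p = 1/3

(p,q) = (1/3, 2/7)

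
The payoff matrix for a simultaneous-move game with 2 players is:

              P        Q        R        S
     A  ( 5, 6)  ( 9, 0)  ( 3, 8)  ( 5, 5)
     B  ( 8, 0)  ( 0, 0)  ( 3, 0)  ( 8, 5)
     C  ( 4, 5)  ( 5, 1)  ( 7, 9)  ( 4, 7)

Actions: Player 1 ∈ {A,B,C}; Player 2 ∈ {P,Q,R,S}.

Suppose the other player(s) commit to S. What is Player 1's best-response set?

argmax u_1 = {B}

u_1(A vs S) = 5
u_1(B vs S) = 8
u_1(C vs S) = 4
max payoff 8 at {B}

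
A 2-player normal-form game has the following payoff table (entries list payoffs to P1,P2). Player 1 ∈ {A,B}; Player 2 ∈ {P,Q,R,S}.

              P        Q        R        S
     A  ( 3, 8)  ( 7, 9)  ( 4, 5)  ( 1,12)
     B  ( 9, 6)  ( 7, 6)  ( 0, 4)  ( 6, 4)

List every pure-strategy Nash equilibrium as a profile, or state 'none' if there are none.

PSNE = {(B,P), (B,Q)}

(A,P): not NE [P1→B gives 9>3; P2→S gives 12>8]
(A,Q): not NE [P2→S gives 12>9]
(A,R): not NE [P2→S gives 12>5]
(A,S): not NE [P1→B gives 6>1]
(B,P): NE
(B,Q): NE
(B,R): not NE [P1→A gives 4>0; P2→Q gives 6>4]
(B,S): not NE [P2→Q gives 6>4]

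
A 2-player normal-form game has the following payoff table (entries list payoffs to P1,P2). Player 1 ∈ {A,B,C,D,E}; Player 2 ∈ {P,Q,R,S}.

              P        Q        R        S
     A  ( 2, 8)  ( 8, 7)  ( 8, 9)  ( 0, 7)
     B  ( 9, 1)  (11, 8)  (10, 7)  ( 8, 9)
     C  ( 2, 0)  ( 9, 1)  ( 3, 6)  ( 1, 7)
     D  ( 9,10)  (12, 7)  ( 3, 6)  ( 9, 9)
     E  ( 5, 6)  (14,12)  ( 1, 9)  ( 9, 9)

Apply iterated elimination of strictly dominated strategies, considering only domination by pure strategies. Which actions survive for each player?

Survivors P1:{B,D,E} P2:{P,Q,S}

P1 drop A (B beats it: P:9>2 Q:11>8 R:10>8 S:8>0)
P1 drop C (B beats it: P:9>2 Q:11>9 R:10>3 S:8>1)
P2 drop R (Q beats it: B:8>7 D:7>6 E:12>9)
P1→{B,D,E} P2→{P,Q,S}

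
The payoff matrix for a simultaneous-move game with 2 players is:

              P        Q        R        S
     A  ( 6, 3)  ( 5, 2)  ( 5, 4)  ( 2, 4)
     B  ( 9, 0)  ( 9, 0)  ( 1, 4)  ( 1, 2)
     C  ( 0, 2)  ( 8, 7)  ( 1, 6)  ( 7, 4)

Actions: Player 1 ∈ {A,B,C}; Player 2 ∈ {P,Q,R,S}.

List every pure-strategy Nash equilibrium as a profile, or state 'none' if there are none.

(A,P): not NE [P1→B gives 9>6; P2→S gives 4>3]
(A,Q): not NE [P1→B gives 9>5; P2→S gives 4>2]
(A,R): NE
(A,S): not NE [P1→C gives 7>2]
(B,P): not NE [P2→R gives 4>0]
(B,Q): not NE [P2→R gives 4>0]
(B,R): not NE [P1→A gives 5>1]
(B,S): not NE [P1→C gives 7>1; P2→R gives 4>2]
(C,P): not NE [P1→B gives 9>0; P2→Q gives 7>2]
(C,Q): not NE [P1→B gives 9>8]
(C,R): not NE [P1→A gives 5>1; P2→Q gives 7>6]
(C,S): not NE [P2→Q gives 7>4]

Nash profiles: (A,R)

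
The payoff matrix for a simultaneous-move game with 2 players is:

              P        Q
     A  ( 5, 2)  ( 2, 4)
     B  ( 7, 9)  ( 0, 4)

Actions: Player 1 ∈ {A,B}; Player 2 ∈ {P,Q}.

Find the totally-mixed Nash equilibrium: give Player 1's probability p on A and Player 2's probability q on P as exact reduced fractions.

(p,q) = (5/7, 1/2)

P1 indiff ⇒ q·5+(1-q)·2 = q·7+(1-q)·0 ⇒ q(-2) = (1-q)(-2) ⇒ q = 1/2
P2 indiff ⇒ p·2+(1-p)·9 = p·4+(1-p)·4 ⇒ p(-2) = (1-p)(-5) ⇒ p = 5/7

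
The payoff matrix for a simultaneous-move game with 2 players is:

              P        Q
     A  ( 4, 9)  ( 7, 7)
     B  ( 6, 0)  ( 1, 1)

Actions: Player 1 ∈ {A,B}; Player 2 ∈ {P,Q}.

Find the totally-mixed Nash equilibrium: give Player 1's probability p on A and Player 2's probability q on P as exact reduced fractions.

P1 indiff ⇒ q·4+(1-q)·7 = q·6+(1-q)·1 ⇒ q(-2) = (1-q)(-6) ⇒ q = 3/4
P2 indiff ⇒ p·9+(1-p)·0 = p·7+(1-p)·1 ⇒ p(2) = (1-p)(1) ⇒ p = 1/3

(p,q) = (1/3, 3/4)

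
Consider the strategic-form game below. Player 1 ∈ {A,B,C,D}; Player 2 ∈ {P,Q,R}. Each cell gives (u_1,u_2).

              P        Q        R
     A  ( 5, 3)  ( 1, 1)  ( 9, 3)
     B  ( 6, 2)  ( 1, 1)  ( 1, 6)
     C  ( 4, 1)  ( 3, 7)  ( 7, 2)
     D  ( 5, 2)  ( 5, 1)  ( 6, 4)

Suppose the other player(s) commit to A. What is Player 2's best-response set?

argmax u_2 = {P,R}

u_2(P vs A) = 3
u_2(Q vs A) = 1
u_2(R vs A) = 3
max payoff 3 at {P,R}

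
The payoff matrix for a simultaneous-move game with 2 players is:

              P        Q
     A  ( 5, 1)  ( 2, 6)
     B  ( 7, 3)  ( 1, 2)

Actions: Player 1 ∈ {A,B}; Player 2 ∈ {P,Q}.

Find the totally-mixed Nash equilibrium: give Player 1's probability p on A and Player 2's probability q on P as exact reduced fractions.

P1 indiff ⇒ q·5+(1-q)·2 = q·7+(1-q)·1 ⇒ q(-2) = (1-q)(-1) ⇒ q = 1/3
P2 indiff ⇒ p·1+(1-p)·3 = p·6+(1-p)·2 ⇒ p(-5) = (1-p)(-1) ⇒ p = 1/6

P1 mixes 1/6 on A; P2 mixes 1/3 on P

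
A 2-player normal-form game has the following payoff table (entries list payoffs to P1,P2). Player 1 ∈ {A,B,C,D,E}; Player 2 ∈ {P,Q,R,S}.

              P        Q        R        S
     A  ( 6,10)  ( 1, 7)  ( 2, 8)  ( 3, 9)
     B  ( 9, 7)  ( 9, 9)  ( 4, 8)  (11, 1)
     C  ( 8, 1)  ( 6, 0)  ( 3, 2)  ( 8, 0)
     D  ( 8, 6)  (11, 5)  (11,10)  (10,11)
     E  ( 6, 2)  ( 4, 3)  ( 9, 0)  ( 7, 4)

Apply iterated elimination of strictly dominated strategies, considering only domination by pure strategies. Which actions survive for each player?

Remaining: P1:{B,D} P2:{Q,R,S}

P1 drop A (B beats it: P:9>6 Q:9>1 R:4>2 S:11>3)
P1 drop C (B beats it: P:9>8 Q:9>6 R:4>3 S:11>8)
P1 drop E (D beats it: P:8>6 Q:11>4 R:11>9 S:10>7)
P2 drop P (R beats it: B:8>7 D:10>6)
P1→{B,D} P2→{Q,R,S}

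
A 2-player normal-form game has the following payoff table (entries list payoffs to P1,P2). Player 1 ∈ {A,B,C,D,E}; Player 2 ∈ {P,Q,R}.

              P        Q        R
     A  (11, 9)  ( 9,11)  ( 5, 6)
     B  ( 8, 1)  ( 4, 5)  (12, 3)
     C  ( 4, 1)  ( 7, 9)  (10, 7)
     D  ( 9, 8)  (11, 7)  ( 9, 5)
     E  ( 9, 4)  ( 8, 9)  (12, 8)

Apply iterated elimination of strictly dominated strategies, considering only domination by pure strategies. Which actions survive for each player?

P1 drop C (E beats it: P:9>4 Q:8>7 R:12>10)
P2 drop R (Q beats it: A:11>6 B:5>3 D:7>5 E:9>8)
P1 drop B (A beats it: P:11>8 Q:9>4)
P1 drop E (A beats it: P:11>9 Q:9>8)
P1→{A,D} P2→{P,Q}

IESDS → P1:{A,D} P2:{P,Q}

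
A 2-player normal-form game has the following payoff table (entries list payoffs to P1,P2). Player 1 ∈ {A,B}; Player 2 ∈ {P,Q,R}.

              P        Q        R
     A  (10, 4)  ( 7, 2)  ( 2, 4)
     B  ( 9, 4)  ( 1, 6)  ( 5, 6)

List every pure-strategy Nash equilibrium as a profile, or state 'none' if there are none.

NE set: (A,P), (B,R)

(A,P): NE
(A,Q): not NE [P2→R gives 4>2]
(A,R): not NE [P1→B gives 5>2]
(B,P): not NE [P1→A gives 10>9; P2→R gives 6>4]
(B,Q): not NE [P1→A gives 7>1]
(B,R): NE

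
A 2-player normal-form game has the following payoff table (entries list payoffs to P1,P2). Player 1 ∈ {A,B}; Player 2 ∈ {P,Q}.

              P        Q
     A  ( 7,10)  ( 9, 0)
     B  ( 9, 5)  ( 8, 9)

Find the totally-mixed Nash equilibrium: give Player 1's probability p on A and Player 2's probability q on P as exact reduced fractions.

P1 indiff ⇒ q·7+(1-q)·9 = q·9+(1-q)·8 ⇒ q(-2) = (1-q)(-1) ⇒ q = 1/3
P2 indiff ⇒ p·10+(1-p)·5 = p·0+(1-p)·9 ⇒ p(10) = (1-p)(4) ⇒ p = 2/7

(p,q) = (2/7, 1/3)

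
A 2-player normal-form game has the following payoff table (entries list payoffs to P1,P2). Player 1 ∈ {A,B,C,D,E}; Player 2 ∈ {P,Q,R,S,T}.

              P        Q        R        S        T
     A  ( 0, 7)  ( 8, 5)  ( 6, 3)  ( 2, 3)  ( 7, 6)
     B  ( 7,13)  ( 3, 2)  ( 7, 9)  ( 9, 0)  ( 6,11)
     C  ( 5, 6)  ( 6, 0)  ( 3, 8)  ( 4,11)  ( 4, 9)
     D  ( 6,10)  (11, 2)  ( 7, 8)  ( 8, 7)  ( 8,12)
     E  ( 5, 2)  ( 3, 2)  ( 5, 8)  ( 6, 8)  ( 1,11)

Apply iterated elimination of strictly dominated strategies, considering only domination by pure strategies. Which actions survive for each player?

P1 drop A (D beats it: P:6>0 Q:11>8 R:7>6 S:8>2 T:8>7)
P1 drop C (D beats it: P:6>5 Q:11>6 R:7>3 S:8>4 T:8>4)
P1 drop E (D beats it: P:6>5 Q:11>3 R:7>5 S:8>6 T:8>1)
P2 drop Q (P beats it: B:13>2 D:10>2)
P2 drop R (P beats it: B:13>9 D:10>8)
P2 drop S (P beats it: B:13>0 D:10>7)
P1→{B,D} P2→{P,T}

IESDS → P1:{B,D} P2:{P,T}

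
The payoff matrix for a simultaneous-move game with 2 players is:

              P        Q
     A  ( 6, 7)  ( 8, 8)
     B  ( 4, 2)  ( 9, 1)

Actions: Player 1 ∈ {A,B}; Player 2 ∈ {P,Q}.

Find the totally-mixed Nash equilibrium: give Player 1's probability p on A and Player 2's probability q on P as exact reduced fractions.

P1 mixes 1/2 on A; P2 mixes 1/3 on P

P1 indiff ⇒ q·6+(1-q)·8 = q·4+(1-q)·9 ⇒ q(2) = (1-q)(1) ⇒ q = 1/3
P2 indiff ⇒ p·7+(1-p)·2 = p·8+(1-p)·1 ⇒ p(-1) = (1-p)(-1) ⇒ p = 1/2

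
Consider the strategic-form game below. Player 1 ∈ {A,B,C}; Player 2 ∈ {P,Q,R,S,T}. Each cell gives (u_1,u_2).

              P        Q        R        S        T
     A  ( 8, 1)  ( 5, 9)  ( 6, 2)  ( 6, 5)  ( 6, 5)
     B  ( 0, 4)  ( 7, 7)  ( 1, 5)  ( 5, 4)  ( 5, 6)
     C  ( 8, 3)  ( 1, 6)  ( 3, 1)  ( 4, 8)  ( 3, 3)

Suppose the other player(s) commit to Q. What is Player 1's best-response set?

argmax u_1 = {B}

u_1(A vs Q) = 5
u_1(B vs Q) = 7
u_1(C vs Q) = 1
max payoff 7 at {B}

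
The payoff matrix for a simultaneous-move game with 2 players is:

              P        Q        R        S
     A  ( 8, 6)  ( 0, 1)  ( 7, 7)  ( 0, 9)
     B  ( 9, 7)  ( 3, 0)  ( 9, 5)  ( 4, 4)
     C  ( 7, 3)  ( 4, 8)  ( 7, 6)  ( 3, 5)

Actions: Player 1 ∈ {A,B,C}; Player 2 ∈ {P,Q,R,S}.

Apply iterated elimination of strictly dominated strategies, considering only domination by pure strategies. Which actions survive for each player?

Remaining: P1:{B,C} P2:{P,Q,R}

P1 drop A (B beats it: P:9>8 Q:3>0 R:9>7 S:4>0)
P2 drop S (R beats it: B:5>4 C:6>5)
P1→{B,C} P2→{P,Q,R}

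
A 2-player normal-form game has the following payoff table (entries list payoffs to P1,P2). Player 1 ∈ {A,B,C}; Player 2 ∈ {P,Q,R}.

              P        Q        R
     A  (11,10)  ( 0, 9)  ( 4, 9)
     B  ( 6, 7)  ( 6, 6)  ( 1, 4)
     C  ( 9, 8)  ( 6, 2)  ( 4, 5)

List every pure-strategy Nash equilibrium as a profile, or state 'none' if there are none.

(A,P): NE
(A,Q): not NE [P1→C gives 6>0; P2→P gives 10>9]
(A,R): not NE [P2→P gives 10>9]
(B,P): not NE [P1→A gives 11>6]
(B,Q): not NE [P2→P gives 7>6]
(B,R): not NE [P1→C gives 4>1; P2→P gives 7>4]
(C,P): not NE [P1→A gives 11>9]
(C,Q): not NE [P2→P gives 8>2]
(C,R): not NE [P2→P gives 8>5]

Nash profiles: (A,P)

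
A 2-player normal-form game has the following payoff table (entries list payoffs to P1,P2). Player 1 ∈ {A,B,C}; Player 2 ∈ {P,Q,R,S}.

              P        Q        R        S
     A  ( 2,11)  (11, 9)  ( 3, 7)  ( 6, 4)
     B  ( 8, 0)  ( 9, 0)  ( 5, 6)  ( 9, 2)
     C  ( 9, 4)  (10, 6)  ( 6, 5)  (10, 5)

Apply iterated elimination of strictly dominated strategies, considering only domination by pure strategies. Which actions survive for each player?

Survivors P1:{A,C} P2:{P,Q}

P1 drop B (C beats it: P:9>8 Q:10>9 R:6>5 S:10>9)
P2 drop R (Q beats it: A:9>7 C:6>5)
P2 drop S (Q beats it: A:9>4 C:6>5)
P1→{A,C} P2→{P,Q}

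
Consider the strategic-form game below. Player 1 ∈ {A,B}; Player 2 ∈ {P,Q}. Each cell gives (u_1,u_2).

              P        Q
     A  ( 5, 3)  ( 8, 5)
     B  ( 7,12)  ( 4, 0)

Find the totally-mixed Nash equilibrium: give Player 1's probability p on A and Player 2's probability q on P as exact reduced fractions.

p=6/7, q=2/3

P1 indiff ⇒ q·5+(1-q)·8 = q·7+(1-q)·4 ⇒ q(-2) = (1-q)(-4) ⇒ q = 2/3
P2 indiff ⇒ p·3+(1-p)·12 = p·5+(1-p)·0 ⇒ p(-2) = (1-p)(-12) ⇒ p = 6/7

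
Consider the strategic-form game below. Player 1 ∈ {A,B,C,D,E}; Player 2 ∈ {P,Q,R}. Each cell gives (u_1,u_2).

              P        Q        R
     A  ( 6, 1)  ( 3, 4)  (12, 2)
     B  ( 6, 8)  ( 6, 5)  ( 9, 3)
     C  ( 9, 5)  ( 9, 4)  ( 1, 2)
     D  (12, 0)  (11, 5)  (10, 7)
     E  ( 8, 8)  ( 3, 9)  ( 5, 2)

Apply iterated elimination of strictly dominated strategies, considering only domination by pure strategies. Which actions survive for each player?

P1 drop B (D beats it: P:12>6 Q:11>6 R:10>9)
P1 drop C (D beats it: P:12>9 Q:11>9 R:10>1)
P1 drop E (D beats it: P:12>8 Q:11>3 R:10>5)
P2 drop P (Q beats it: A:4>1 D:5>0)
P1→{A,D} P2→{Q,R}

IESDS → P1:{A,D} P2:{Q,R}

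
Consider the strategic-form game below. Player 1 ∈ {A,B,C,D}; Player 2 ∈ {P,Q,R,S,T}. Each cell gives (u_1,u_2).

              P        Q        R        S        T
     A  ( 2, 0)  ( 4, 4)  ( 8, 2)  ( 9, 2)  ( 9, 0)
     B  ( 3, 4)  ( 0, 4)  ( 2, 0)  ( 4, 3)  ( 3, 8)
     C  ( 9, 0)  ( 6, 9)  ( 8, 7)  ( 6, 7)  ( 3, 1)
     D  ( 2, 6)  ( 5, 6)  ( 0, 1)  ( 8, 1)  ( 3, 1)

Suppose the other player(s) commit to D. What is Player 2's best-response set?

u_2(P vs D) = 6
u_2(Q vs D) = 6
u_2(R vs D) = 1
u_2(S vs D) = 1
u_2(T vs D) = 1
max payoff 6 at {P,Q}

argmax u_2 = {P,Q}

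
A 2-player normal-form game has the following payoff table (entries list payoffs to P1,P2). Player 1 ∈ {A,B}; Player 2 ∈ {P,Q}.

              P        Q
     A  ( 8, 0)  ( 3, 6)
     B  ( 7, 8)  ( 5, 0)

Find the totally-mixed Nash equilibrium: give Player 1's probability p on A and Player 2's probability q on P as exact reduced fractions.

p=4/7, q=2/3

P1 indiff ⇒ q·8+(1-q)·3 = q·7+(1-q)·5 ⇒ q(1) = (1-q)(2) ⇒ q = 2/3
P2 indiff ⇒ p·0+(1-p)·8 = p·6+(1-p)·0 ⇒ p(-6) = (1-p)(-8) ⇒ p = 4/7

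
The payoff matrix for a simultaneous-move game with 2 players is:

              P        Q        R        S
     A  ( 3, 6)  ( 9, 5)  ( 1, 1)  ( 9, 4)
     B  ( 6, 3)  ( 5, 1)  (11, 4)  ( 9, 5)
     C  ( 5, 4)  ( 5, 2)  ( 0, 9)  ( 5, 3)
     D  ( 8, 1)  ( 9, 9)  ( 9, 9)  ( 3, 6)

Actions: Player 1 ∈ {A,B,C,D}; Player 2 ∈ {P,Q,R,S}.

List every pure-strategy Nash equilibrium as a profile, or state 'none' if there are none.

(A,P): not NE [P1→D gives 8>3]
(A,Q): not NE [P2→P gives 6>5]
(A,R): not NE [P1→B gives 11>1; P2→P gives 6>1]
(A,S): not NE [P2→P gives 6>4]
(B,P): not NE [P1→D gives 8>6; P2→S gives 5>3]
(B,Q): not NE [P1→D gives 9>5; P2→S gives 5>1]
(B,R): not NE [P2→S gives 5>4]
(B,S): NE
(C,P): not NE [P1→D gives 8>5; P2→R gives 9>4]
(C,Q): not NE [P1→D gives 9>5; P2→R gives 9>2]
(C,R): not NE [P1→B gives 11>0]
(C,S): not NE [P1→B gives 9>5; P2→R gives 9>3]
(D,P): not NE [P2→R gives 9>1]
(D,Q): NE
(D,R): not NE [P1→B gives 11>9]
(D,S): not NE [P1→B gives 9>3; P2→R gives 9>6]

Nash profiles: (B,S), (D,Q)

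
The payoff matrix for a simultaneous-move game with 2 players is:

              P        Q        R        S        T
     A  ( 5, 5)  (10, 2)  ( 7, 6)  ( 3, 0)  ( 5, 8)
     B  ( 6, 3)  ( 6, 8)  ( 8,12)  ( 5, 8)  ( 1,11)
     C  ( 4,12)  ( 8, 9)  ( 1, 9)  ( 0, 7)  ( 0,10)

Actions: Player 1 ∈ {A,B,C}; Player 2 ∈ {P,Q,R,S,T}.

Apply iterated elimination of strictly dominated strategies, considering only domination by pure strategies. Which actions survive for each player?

P1 drop C (A beats it: P:5>4 Q:10>8 R:7>1 S:3>0 T:5>0)
P2 drop P (R beats it: A:6>5 B:12>3)
P2 drop Q (R beats it: A:6>2 B:12>8)
P2 drop S (R beats it: A:6>0 B:12>8)
P1→{A,B} P2→{R,T}

Survivors P1:{A,B} P2:{R,T}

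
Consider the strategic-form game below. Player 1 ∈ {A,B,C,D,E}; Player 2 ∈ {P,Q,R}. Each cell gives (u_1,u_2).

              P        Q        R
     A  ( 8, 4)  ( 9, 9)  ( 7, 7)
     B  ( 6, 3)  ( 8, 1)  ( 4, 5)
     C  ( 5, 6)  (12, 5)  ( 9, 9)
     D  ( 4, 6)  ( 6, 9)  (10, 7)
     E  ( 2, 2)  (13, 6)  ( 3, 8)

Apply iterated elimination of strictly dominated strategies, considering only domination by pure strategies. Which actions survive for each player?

P1 drop B (A beats it: P:8>6 Q:9>8 R:7>4)
P2 drop P (R beats it: A:7>4 C:9>6 D:7>6 E:8>2)
P1 drop A (C beats it: Q:12>9 R:9>7)
P1→{C,D,E} P2→{Q,R}

Survivors P1:{C,D,E} P2:{Q,R}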